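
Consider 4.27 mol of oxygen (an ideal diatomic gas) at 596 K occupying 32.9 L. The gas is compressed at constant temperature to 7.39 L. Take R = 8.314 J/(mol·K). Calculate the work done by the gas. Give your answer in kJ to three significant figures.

Isothermal: W = nRT ln(V₂/V₁).
W = (4.27)(8.314)(596) × ln(7.39/32.9)
  = 21158 × -1.493
W_by_gas = -31597 J.

W ≈ -31.6 kJ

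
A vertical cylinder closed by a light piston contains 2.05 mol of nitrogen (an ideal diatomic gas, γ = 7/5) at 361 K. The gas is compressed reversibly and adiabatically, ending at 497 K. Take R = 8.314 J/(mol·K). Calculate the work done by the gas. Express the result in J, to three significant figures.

W ≈ -5790 J

Adiabatic ⇒ Q = 0, so W_by = −ΔU = nCᵥ(T₁ − T₂).
Cᵥ = 5R/2 = 20.79 J/(mol·K).
W = (2.05)(20.79)(361 − 497) = -5795 J.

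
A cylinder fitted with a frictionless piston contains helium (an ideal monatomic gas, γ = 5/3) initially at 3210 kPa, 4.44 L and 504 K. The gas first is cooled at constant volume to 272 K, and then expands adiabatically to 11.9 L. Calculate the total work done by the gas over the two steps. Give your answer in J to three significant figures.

W_total ≈ 5560 J

Step 1 (isochoric): W = 0 (constant volume).
After step 1: P = 1732 kPa (V unchanged).
Step 2 (adiabatic): W = (P₁V₁ − P₂V₂)/(γ−1) = (7692 − 3986)/0.667 = 5558 J.
W_total = 0 + 5558 = 5558 J.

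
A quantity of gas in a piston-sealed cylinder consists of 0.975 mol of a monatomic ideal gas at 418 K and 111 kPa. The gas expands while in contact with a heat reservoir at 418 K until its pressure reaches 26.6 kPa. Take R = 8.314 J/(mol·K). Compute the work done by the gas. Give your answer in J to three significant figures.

Isothermal process: W = nRT ln(V₂/V₁) = nRT ln(P₁/P₂).
W = (0.975)(8.314)(418) × ln(111/26.6)
  = 3388 × ln(4.173) = 3388 × 1.429
W_by_gas = 4841 J.

W ≈ 4840 J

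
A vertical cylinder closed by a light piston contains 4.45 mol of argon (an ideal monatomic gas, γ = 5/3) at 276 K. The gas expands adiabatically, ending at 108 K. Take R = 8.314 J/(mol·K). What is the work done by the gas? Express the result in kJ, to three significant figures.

Adiabatic ⇒ Q = 0, so W_by = −ΔU = nCᵥ(T₁ − T₂).
Cᵥ = 3R/2 = 12.47 J/(mol·K).
W = (4.45)(12.47)(276 − 108) = 9323 J.

W ≈ 9.32 kJ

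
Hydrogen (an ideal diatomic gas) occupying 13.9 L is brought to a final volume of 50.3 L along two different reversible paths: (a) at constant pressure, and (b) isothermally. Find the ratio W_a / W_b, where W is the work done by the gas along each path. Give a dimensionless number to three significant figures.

W_a / W_b ≈ 2.04

Path (a) isobaric: W = P₁(V₂ − V₁) → W_a/(P₁V₁) = 2.619.
Path (b) isothermal: W = P₁V₁ ln(V₂/V₁) → W_b/(P₁V₁) = 1.286.
W_a / W_b = 2.619 / 1.286 = 2.036.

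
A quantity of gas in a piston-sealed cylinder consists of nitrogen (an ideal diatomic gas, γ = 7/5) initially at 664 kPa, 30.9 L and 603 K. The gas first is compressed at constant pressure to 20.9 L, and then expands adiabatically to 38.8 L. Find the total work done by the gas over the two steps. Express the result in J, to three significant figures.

Step 1 (isobaric): W = PΔV = (664 kPa)(20.9 − 30.9 L) = -6640 J.
After step 1: P = 664 kPa, V = 20.9 L, T = 407.9 K.
Step 2 (adiabatic): W = (P₁V₁ − P₂V₂)/(γ−1) = (13878 − 10835)/0.4 = 7606 J.
W_total = -6640 + 7606 = 965.8 J.

W_total ≈ 966 J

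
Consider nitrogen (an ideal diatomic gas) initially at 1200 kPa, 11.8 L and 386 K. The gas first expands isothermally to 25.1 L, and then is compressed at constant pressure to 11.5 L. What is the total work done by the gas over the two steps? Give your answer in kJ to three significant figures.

Step 1 (isothermal): W = P₁V₁ ln(V₂/V₁) = (14160) ln(25.1/11.8) = 10688 J.
After step 1: P = 564.1 kPa, V = 25.1 L, T = 386 K.
Step 2 (isobaric): W = PΔV = (564.1 kPa)(11.5 − 25.1 L) = -7672 J.
W_total = 10688 − 7672 = 3015 J.

W_total ≈ 3.02 kJ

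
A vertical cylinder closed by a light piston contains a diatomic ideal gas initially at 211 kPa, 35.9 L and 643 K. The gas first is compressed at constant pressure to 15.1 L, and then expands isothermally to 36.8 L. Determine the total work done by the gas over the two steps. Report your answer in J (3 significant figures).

W_total ≈ -1550 J

Step 1 (isobaric): W = PΔV = (211 kPa)(15.1 − 35.9 L) = -4389 J.
After step 1: P = 211 kPa, V = 15.1 L, T = 270.5 K.
Step 2 (isothermal): W = P₁V₁ ln(V₂/V₁) = (3186) ln(36.8/15.1) = 2838 J.
W_total = -4389 + 2838 = -1551 J.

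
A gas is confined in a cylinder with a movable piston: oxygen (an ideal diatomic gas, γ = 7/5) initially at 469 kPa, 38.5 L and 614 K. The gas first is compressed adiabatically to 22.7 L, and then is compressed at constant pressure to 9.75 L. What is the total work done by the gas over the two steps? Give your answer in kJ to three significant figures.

Step 1 (adiabatic): W = (P₁V₁ − P₂V₂)/(γ−1) = (18056 − 22305)/0.4 = -10622 J.
After step 1: P = 982.6 kPa, V = 22.7 L, T = 758.5 K.
Step 2 (isobaric): W = PΔV = (982.6 kPa)(9.75 − 22.7 L) = -12725 J.
W_total = -10622 − 12725 = -23347 J.

W_total ≈ -23.3 kJ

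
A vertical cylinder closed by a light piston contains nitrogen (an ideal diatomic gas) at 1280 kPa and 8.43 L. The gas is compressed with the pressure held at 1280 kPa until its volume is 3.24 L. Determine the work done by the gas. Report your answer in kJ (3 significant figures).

Isobaric: W = P ΔV.
W = (1280 kPa)(3.24 − 8.43 L) = (1280)(-5.19) = -6643 J.

W ≈ -6.64 kJ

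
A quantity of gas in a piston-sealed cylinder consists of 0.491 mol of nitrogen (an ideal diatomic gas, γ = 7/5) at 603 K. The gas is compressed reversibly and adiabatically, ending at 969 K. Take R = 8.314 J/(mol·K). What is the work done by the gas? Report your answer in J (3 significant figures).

Adiabatic ⇒ Q = 0, so W_by = −ΔU = nCᵥ(T₁ − T₂).
Cᵥ = 5R/2 = 20.79 J/(mol·K).
W = (0.491)(20.79)(603 − 969) = -3735 J.

W ≈ -3740 J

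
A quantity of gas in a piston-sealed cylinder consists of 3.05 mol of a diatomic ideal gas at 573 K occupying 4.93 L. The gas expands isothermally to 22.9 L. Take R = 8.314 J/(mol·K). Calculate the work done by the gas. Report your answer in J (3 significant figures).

W ≈ 22300 J

Isothermal: W = nRT ln(V₂/V₁).
W = (3.05)(8.314)(573) × ln(22.9/4.93)
  = 14530 × 1.536
W_by_gas = 22315 J.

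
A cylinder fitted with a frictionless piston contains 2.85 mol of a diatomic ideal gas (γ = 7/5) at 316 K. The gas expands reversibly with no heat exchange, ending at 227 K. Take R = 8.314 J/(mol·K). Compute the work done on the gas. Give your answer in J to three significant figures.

Adiabatic ⇒ Q = 0, so W_by = −ΔU = nCᵥ(T₁ − T₂).
Cᵥ = 5R/2 = 20.79 J/(mol·K).
W = (2.85)(20.79)(316 − 227) = 5272 J.
Work on gas = −W_by = -5272 J.

W ≈ -5270 J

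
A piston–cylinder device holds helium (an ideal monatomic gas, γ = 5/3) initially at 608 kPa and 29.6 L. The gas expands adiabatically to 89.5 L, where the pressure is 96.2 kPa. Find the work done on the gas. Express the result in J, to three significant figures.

W ≈ -14100 J

Adiabatic: W = (P₁V₁ − P₂V₂)/(γ − 1) with γ = 5/3.
P₁V₁ = 17997 J, P₂V₂ = 8610 J.
W = (17997 − 8610) / 0.6667 = 14080 J.
Work on gas = −W_by = -14080 J.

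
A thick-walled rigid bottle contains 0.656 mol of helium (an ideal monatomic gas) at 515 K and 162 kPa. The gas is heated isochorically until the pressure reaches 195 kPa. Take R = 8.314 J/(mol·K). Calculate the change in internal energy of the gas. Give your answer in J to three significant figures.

Constant volume ⇒ W = 0, so Q = ΔU = nCᵥΔT with Cᵥ = 3R/2 = 12.47 J/(mol·K).
At constant V, T₂/T₁ = P₂/P₁ ⇒ ΔT = T₁(P₂/P₁ − 1) = 515·(195/162 − 1) = 104.9 K.
ΔU = (0.656)(12.47)(104.9) = 858.2 J.

ΔU ≈ 858 J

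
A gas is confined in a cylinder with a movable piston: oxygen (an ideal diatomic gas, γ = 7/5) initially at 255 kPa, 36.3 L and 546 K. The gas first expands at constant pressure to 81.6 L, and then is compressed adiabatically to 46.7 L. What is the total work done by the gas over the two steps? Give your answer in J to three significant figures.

W_total ≈ -1460 J

Step 1 (isobaric): W = PΔV = (255 kPa)(81.6 − 36.3 L) = 11552 J.
After step 1: P = 255 kPa, V = 81.6 L, T = 1227 K.
Step 2 (adiabatic): W = (P₁V₁ − P₂V₂)/(γ−1) = (20808 − 26012)/0.4 = -13011 J.
W_total = 11552 − 13011 = -1459 J.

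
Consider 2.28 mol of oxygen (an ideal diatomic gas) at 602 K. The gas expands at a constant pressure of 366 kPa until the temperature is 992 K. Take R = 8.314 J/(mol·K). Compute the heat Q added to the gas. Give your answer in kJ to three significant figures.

Q ≈ 25.9 kJ

Isobaric: W = nRΔT = (2.28)(8.314)(390) = 7393 J.
ΔU = nCᵥΔT with Cᵥ = 5R/2: ΔU = (2.28)(20.79)(390) = 18482 J.
Q = ΔU + W = 18482 + 7393 = 25875 J.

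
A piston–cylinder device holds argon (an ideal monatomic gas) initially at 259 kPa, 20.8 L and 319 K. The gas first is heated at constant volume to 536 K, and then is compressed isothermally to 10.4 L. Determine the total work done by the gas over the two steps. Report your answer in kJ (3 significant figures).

Step 1 (isochoric): W = 0 (constant volume).
After step 1: P = 435.2 kPa (V unchanged).
Step 2 (isothermal): W = P₁V₁ ln(V₂/V₁) = (9052) ln(10.4/20.8) = -6274 J.
W_total = 0 − 6274 = -6274 J.

W_total ≈ -6.27 kJ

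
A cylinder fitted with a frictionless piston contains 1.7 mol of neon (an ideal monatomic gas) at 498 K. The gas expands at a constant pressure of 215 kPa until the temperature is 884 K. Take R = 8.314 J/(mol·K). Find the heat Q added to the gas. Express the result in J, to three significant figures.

Q ≈ 13600 J

Isobaric: W = nRΔT = (1.7)(8.314)(386) = 5456 J.
ΔU = nCᵥΔT with Cᵥ = 3R/2: ΔU = (1.7)(12.47)(386) = 8183 J.
Q = ΔU + W = 8183 + 5456 = 13639 J.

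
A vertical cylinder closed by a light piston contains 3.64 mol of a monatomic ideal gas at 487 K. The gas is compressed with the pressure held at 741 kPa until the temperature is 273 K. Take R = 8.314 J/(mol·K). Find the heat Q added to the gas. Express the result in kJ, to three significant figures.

Isobaric: W = nRΔT = (3.64)(8.314)(-214) = -6476 J.
ΔU = nCᵥΔT with Cᵥ = 3R/2: ΔU = (3.64)(12.47)(-214) = -9714 J.
Q = ΔU + W = -9714 − 6476 = -16191 J.

Q ≈ -16.2 kJ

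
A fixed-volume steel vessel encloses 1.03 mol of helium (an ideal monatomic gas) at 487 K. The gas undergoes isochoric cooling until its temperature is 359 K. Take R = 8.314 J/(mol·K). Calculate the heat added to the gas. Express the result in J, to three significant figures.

Constant volume ⇒ W = 0, so Q = ΔU = nCᵥΔT with Cᵥ = 3R/2 = 12.47 J/(mol·K).
ΔU = (1.03)(12.47)(359 − 487) = -1644 J.

Q ≈ -1640 J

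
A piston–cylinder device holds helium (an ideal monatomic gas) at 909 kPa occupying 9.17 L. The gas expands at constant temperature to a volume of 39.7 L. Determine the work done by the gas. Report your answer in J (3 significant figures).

Isothermal: W = nRT ln(V₂/V₁) = P₁V₁ ln(V₂/V₁).
P₁V₁ = (909 kPa)(9.17 L) = 8336 J.
W = 8336 × ln(39.7/9.17) = 8336 × 1.465
W_by_gas = 12215 J.

W ≈ 12200 J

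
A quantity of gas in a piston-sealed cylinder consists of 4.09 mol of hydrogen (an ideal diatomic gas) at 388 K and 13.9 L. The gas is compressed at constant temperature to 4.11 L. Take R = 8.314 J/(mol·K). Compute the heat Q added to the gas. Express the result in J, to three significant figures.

Isothermal ⇒ ΔU = 0, so Q = W = nRT ln(V₂/V₁).
Q = (4.09)(8.314)(388) ln(4.11/13.9) = 13194 × -1.218 = -16076 J.

Q ≈ -16100 J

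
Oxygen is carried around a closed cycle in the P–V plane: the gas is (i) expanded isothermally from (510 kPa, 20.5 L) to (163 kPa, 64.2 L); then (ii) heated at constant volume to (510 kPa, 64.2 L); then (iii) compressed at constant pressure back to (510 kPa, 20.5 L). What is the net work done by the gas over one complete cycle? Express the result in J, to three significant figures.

W_net ≈ -10400 J

Leg (i): W = PᵢVᵢ ln(V_f/Vᵢ) = (10455) ln(64.2/20.5) = 11935 J.
Leg (ii): W = 0.
Leg (iii): W = PΔV = (510)(20.5 − 64.2) = -22287 J.
W_net = 11935 − 22287 = -10352 J.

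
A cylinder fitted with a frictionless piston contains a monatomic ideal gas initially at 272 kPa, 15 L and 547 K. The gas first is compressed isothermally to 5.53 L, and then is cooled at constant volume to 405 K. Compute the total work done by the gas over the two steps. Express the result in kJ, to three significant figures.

Step 1 (isothermal): W = P₁V₁ ln(V₂/V₁) = (4080) ln(5.53/15) = -4071 J.
Step 2 (isochoric): W = 0 (constant volume).
W_total = -4071 + 0 = -4071 J.

W_total ≈ -4.07 kJ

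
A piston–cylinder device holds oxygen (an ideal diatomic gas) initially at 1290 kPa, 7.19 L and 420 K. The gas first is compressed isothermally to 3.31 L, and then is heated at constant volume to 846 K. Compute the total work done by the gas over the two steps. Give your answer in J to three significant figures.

W_total ≈ -7200 J

Step 1 (isothermal): W = P₁V₁ ln(V₂/V₁) = (9275) ln(3.31/7.19) = -7195 J.
Step 2 (isochoric): W = 0 (constant volume).
W_total = -7195 + 0 = -7195 J.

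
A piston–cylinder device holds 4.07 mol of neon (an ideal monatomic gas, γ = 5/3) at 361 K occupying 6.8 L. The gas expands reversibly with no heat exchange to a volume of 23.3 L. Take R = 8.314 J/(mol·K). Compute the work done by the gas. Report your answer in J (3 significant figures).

W ≈ 10300 J

Adiabatic: TV^(γ−1) = const with γ = 5/3.
T₂ = T₁ (V₁/V₂)^(γ−1) = 361 × (6.8/23.3)^0.667 = 361 × 0.44 = 158.8 K.
W_by = nCᵥ(T₁ − T₂) = (4.07)(12.47)(361 − 158.8) = 10261 J.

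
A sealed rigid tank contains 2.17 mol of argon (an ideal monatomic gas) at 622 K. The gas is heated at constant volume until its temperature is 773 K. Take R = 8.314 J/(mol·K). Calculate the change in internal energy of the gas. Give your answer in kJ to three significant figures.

ΔU ≈ 4.09 kJ

Constant volume ⇒ W = 0, so Q = ΔU = nCᵥΔT with Cᵥ = 3R/2 = 12.47 J/(mol·K).
ΔU = (2.17)(12.47)(773 − 622) = 4086 J.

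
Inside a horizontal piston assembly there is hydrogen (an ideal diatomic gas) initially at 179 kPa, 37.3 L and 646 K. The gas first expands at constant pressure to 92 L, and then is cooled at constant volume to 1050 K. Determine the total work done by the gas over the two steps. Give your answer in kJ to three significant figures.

Step 1 (isobaric): W = PΔV = (179 kPa)(92 − 37.3 L) = 9791 J.
Step 2 (isochoric): W = 0 (constant volume).
W_total = 9791 + 0 = 9791 J.

W_total ≈ 9.79 kJ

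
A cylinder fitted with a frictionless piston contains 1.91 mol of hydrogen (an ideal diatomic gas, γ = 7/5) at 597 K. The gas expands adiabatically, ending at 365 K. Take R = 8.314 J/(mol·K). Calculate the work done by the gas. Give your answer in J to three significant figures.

W ≈ 9210 J

Adiabatic ⇒ Q = 0, so W_by = −ΔU = nCᵥ(T₁ − T₂).
Cᵥ = 5R/2 = 20.79 J/(mol·K).
W = (1.91)(20.79)(597 − 365) = 9210 J.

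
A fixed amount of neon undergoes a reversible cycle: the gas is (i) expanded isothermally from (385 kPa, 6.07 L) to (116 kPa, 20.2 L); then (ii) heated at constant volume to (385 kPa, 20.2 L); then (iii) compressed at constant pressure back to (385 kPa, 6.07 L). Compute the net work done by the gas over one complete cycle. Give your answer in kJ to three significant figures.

Leg (i): W = PᵢVᵢ ln(V_f/Vᵢ) = (2337) ln(20.2/6.07) = 2810 J.
Leg (ii): W = 0.
Leg (iii): W = PΔV = (385)(6.07 − 20.2) = -5440 J.
W_net = 2810 − 5440 = -2630 J.

W_net ≈ -2.63 kJ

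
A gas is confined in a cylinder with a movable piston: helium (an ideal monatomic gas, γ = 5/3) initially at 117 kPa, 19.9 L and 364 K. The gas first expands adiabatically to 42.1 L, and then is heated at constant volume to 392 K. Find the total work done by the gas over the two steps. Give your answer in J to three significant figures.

Step 1 (adiabatic): W = (P₁V₁ − P₂V₂)/(γ−1) = (2328 − 1413)/0.667 = 1373 J.
Step 2 (isochoric): W = 0 (constant volume).
W_total = 1373 + 0 = 1373 J.

W_total ≈ 1370 J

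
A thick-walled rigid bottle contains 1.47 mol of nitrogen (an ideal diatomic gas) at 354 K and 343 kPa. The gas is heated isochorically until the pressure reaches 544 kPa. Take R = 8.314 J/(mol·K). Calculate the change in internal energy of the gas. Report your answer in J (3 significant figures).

ΔU ≈ 6340 J

Constant volume ⇒ W = 0, so Q = ΔU = nCᵥΔT with Cᵥ = 5R/2 = 20.79 J/(mol·K).
At constant V, T₂/T₁ = P₂/P₁ ⇒ ΔT = T₁(P₂/P₁ − 1) = 354·(544/343 − 1) = 207.4 K.
ΔU = (1.47)(20.79)(207.4) = 6338 J.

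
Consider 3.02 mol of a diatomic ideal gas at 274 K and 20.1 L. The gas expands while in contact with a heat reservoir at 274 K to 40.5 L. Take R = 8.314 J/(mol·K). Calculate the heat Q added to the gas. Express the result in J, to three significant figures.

Q ≈ 4820 J

Isothermal ⇒ ΔU = 0, so Q = W = nRT ln(V₂/V₁).
Q = (3.02)(8.314)(274) ln(40.5/20.1) = 6880 × 0.7006 = 4820 J.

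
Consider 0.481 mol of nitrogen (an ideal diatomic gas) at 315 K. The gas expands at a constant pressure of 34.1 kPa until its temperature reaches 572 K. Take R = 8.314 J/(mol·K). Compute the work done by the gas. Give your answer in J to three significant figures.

W ≈ 1030 J

Isobaric: W = P ΔV = nR ΔT.
W = (0.481)(8.314)(572 − 315) = 1028 J.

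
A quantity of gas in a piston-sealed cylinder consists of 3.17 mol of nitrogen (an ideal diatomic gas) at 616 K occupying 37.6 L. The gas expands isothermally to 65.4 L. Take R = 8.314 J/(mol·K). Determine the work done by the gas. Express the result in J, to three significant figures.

W ≈ 8990 J

Isothermal: W = nRT ln(V₂/V₁).
W = (3.17)(8.314)(616) × ln(65.4/37.6)
  = 16235 × 0.5535
W_by_gas = 8986 J.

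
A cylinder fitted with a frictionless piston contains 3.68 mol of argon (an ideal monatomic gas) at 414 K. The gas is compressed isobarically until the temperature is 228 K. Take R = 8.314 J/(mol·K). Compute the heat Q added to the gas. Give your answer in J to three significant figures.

Q ≈ -14200 J

Isobaric: W = nRΔT = (3.68)(8.314)(-186) = -5691 J.
ΔU = nCᵥΔT with Cᵥ = 3R/2: ΔU = (3.68)(12.47)(-186) = -8536 J.
Q = ΔU + W = -8536 − 5691 = -14227 J.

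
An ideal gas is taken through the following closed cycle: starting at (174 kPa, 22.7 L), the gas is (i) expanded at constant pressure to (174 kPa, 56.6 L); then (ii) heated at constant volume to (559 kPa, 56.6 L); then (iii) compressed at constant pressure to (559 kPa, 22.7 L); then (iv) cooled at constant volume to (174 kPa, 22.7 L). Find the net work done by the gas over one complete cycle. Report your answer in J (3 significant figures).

W_net ≈ -13100 J

Constant-volume legs do no work.
W(i) = (174)(56.6 − 22.7) = 5899 J; W(iii) = (559)(22.7 − 56.6) = -18950 J.
W_net = 5899 − 18950 = -13052 J (the counter-clockwise enclosed area).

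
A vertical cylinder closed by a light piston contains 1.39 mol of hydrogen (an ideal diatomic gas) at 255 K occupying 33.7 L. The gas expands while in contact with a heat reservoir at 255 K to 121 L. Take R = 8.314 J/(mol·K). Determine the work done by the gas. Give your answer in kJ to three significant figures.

W ≈ 3.77 kJ

Isothermal: W = nRT ln(V₂/V₁).
W = (1.39)(8.314)(255) × ln(121/33.7)
  = 2947 × 1.278
W_by_gas = 3767 J.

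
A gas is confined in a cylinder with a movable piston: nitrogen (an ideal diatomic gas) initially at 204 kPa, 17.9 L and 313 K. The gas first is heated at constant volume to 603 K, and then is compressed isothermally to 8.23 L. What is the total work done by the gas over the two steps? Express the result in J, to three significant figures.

Step 1 (isochoric): W = 0 (constant volume).
After step 1: P = 393 kPa (V unchanged).
Step 2 (isothermal): W = P₁V₁ ln(V₂/V₁) = (7035) ln(8.23/17.9) = -5466 J.
W_total = 0 − 5466 = -5466 J.

W_total ≈ -5470 J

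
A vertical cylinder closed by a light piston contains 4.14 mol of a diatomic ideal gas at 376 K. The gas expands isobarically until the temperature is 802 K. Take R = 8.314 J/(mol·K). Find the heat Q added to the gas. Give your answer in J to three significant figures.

Isobaric: W = nRΔT = (4.14)(8.314)(426) = 14663 J.
ΔU = nCᵥΔT with Cᵥ = 5R/2: ΔU = (4.14)(20.79)(426) = 36657 J.
Q = ΔU + W = 36657 + 14663 = 51320 J.

Q ≈ 51300 J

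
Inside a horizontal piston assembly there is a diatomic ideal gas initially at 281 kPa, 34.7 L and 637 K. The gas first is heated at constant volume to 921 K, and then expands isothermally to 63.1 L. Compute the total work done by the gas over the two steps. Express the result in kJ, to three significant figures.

W_total ≈ 8.43 kJ

Step 1 (isochoric): W = 0 (constant volume).
After step 1: P = 406.3 kPa (V unchanged).
Step 2 (isothermal): W = P₁V₁ ln(V₂/V₁) = (14098) ln(63.1/34.7) = 8430 J.
W_total = 0 + 8430 = 8430 J.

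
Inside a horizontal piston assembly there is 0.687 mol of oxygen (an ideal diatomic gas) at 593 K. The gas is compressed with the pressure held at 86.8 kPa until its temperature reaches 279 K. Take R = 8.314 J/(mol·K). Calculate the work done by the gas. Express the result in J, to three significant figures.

Isobaric: W = P ΔV = nR ΔT.
W = (0.687)(8.314)(279 − 593) = -1793 J.

W ≈ -1790 J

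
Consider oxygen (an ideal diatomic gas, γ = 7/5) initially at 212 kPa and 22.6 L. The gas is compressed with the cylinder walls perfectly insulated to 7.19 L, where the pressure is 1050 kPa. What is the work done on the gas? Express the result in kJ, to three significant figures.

W ≈ 6.90 kJ

Adiabatic: W = (P₁V₁ − P₂V₂)/(γ − 1) with γ = 7/5.
P₁V₁ = 4791 J, P₂V₂ = 7550 J.
W = (4791 − 7550) / 0.4 = -6896 J.
Work on gas = −W_by = 6896 J.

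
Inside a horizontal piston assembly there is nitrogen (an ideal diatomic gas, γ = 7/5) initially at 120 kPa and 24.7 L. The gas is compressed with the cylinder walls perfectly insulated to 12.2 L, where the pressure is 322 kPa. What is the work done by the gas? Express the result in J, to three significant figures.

W ≈ -2410 J

Adiabatic: W = (P₁V₁ − P₂V₂)/(γ − 1) with γ = 7/5.
P₁V₁ = 2964 J, P₂V₂ = 3928 J.
W = (2964 − 3928) / 0.4 = -2411 J.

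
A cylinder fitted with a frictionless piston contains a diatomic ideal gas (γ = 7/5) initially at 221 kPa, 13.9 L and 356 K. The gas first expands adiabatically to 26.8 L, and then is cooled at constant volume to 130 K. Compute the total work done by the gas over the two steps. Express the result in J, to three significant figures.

W_total ≈ 1770 J

Step 1 (adiabatic): W = (P₁V₁ − P₂V₂)/(γ−1) = (3072 − 2362)/0.4 = 1774 J.
Step 2 (isochoric): W = 0 (constant volume).
W_total = 1774 + 0 = 1774 J.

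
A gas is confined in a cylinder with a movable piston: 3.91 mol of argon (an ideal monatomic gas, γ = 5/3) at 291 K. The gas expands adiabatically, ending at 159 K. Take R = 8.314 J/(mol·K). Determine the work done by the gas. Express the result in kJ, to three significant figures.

W ≈ 6.44 kJ

Adiabatic ⇒ Q = 0, so W_by = −ΔU = nCᵥ(T₁ − T₂).
Cᵥ = 3R/2 = 12.47 J/(mol·K).
W = (3.91)(12.47)(291 − 159) = 6437 J.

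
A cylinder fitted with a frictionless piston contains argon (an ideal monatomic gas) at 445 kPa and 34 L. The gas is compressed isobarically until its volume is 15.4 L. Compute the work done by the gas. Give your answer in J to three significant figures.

W ≈ -8280 J

Isobaric: W = P ΔV.
W = (445 kPa)(15.4 − 34 L) = (445)(-18.6) = -8277 J.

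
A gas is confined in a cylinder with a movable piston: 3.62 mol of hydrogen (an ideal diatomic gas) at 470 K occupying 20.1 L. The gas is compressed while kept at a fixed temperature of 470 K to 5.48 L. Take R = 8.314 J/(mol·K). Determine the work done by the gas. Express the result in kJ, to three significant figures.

Isothermal: W = nRT ln(V₂/V₁).
W = (3.62)(8.314)(470) × ln(5.48/20.1)
  = 14145 × -1.3
W_by_gas = -18384 J.

W ≈ -18.4 kJ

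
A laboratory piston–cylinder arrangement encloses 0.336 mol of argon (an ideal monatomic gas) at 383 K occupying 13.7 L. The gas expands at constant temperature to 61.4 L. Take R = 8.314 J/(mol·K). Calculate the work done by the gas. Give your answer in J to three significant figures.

Isothermal: W = nRT ln(V₂/V₁).
W = (0.336)(8.314)(383) × ln(61.4/13.7)
  = 1070 × 1.5
W_by_gas = 1605 J.

W ≈ 1600 J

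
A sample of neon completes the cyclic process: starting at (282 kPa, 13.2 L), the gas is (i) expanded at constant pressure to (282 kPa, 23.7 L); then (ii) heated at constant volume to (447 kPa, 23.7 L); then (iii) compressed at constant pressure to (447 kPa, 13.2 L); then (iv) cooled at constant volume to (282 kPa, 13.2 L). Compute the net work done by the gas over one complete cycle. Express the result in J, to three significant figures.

W_net ≈ -1730 J

Constant-volume legs do no work.
W(i) = (282)(23.7 − 13.2) = 2961 J; W(iii) = (447)(13.2 − 23.7) = -4694 J.
W_net = 2961 − 4694 = -1732 J (the counter-clockwise enclosed area).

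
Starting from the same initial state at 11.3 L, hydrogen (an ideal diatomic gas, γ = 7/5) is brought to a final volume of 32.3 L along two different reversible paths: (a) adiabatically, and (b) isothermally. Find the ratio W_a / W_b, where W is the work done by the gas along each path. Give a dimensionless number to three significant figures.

W_a / W_b ≈ 0.817

Path (a) adiabatic: W = P₁V₁(1 − (V₁/V₂)^(γ−1))/(γ−1) → W_a/(P₁V₁) = 0.8576.
Path (b) isothermal: W = P₁V₁ ln(V₂/V₁) → W_b/(P₁V₁) = 1.05.
W_a / W_b = 0.8576 / 1.05 = 0.8165.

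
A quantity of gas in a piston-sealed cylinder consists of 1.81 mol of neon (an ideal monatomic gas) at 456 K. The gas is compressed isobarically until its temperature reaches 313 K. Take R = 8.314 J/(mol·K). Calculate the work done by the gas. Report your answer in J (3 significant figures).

Isobaric: W = P ΔV = nR ΔT.
W = (1.81)(8.314)(313 − 456) = -2152 J.

W ≈ -2150 J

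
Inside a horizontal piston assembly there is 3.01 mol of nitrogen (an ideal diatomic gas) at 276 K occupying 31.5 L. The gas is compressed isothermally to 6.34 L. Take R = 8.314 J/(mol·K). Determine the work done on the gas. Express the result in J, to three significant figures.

W ≈ 11100 J

Isothermal: W = nRT ln(V₂/V₁).
W = (3.01)(8.314)(276) × ln(6.34/31.5)
  = 6907 × -1.603
W_by_gas = -11073 J; work on gas = −W_by = 11073 J.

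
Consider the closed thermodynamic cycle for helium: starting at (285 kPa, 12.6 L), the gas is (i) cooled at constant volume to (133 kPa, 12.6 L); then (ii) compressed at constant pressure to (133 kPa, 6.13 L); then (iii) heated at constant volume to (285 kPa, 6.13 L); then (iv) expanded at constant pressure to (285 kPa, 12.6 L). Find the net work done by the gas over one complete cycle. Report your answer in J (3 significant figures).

W_net ≈ 983 J

Constant-volume legs do no work.
W(ii) = (133)(6.13 − 12.6) = -860.5 J; W(iv) = (285)(12.6 − 6.13) = 1844 J.
W_net = -860.5 + 1844 = 983.4 J (the clockwise enclosed area).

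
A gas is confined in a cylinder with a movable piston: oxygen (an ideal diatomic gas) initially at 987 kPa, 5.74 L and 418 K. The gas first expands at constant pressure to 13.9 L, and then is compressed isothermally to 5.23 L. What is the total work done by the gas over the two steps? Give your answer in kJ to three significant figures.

W_total ≈ -5.36 kJ

Step 1 (isobaric): W = PΔV = (987 kPa)(13.9 − 5.74 L) = 8054 J.
After step 1: P = 987 kPa, V = 13.9 L, T = 1012 K.
Step 2 (isothermal): W = P₁V₁ ln(V₂/V₁) = (13719) ln(5.23/13.9) = -13410 J.
W_total = 8054 − 13410 = -5356 J.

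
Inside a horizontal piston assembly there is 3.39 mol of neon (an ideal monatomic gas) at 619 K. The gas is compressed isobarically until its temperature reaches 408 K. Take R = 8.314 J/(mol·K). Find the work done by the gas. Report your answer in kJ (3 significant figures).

W ≈ -5.95 kJ

Isobaric: W = P ΔV = nR ΔT.
W = (3.39)(8.314)(408 − 619) = -5947 J.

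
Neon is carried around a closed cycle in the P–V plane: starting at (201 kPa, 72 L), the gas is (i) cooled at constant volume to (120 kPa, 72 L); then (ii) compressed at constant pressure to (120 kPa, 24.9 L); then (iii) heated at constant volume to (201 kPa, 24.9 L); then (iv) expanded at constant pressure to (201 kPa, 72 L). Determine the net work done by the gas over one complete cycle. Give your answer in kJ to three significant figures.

Constant-volume legs do no work.
W(ii) = (120)(24.9 − 72) = -5652 J; W(iv) = (201)(72 − 24.9) = 9467 J.
W_net = -5652 + 9467 = 3815 J (the clockwise enclosed area).

W_net ≈ 3.82 kJ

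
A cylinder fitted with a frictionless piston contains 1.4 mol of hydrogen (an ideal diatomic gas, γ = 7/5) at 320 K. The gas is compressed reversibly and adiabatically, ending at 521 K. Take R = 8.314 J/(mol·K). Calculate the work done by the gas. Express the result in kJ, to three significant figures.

W ≈ -5.85 kJ

Adiabatic ⇒ Q = 0, so W_by = −ΔU = nCᵥ(T₁ − T₂).
Cᵥ = 5R/2 = 20.79 J/(mol·K).
W = (1.4)(20.79)(320 − 521) = -5849 J.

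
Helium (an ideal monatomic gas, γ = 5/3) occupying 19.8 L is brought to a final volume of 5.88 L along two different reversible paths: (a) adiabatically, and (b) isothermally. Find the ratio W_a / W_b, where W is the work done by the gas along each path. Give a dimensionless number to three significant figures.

Path (a) adiabatic: W = P₁V₁(1 − (V₁/V₂)^(γ−1))/(γ−1) → W_a/(P₁V₁) = -1.87.
Path (b) isothermal: W = P₁V₁ ln(V₂/V₁) → W_b/(P₁V₁) = -1.214.
W_a / W_b = -1.87 / -1.214 = 1.54.

W_a / W_b ≈ 1.54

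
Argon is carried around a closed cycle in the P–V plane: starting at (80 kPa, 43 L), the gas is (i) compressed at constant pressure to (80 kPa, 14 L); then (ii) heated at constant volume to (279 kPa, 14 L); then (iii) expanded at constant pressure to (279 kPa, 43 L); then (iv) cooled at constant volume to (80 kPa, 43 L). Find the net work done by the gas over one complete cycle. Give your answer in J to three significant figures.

Constant-volume legs do no work.
W(i) = (80)(14 − 43) = -2320 J; W(iii) = (279)(43 − 14) = 8091 J.
W_net = -2320 + 8091 = 5771 J (the clockwise enclosed area).

W_net ≈ 5770 J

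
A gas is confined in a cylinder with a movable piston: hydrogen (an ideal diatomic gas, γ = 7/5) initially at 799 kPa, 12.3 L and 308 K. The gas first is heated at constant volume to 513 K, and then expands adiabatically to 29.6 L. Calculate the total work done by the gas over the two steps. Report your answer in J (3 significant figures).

Step 1 (isochoric): W = 0 (constant volume).
After step 1: P = 1331 kPa (V unchanged).
Step 2 (adiabatic): W = (P₁V₁ − P₂V₂)/(γ−1) = (16369 − 11520)/0.4 = 12121 J.
W_total = 0 + 12121 = 12121 J.

W_total ≈ 12100 J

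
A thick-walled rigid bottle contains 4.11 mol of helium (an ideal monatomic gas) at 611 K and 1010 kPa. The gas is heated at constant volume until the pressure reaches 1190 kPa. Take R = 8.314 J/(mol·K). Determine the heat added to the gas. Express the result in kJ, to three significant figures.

Q ≈ 5.58 kJ

Constant volume ⇒ W = 0, so Q = ΔU = nCᵥΔT with Cᵥ = 3R/2 = 12.47 J/(mol·K).
At constant V, T₂/T₁ = P₂/P₁ ⇒ ΔT = T₁(P₂/P₁ − 1) = 611·(1190/1010 − 1) = 108.9 K.
ΔU = (4.11)(12.47)(108.9) = 5581 J.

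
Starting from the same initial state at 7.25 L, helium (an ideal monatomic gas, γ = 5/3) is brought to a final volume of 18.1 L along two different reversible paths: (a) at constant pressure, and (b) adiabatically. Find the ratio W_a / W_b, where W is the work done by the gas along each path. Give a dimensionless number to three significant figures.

Path (a) isobaric: W = P₁(V₂ − V₁) → W_a/(P₁V₁) = 1.497.
Path (b) adiabatic: W = P₁V₁(1 − (V₁/V₂)^(γ−1))/(γ−1) → W_b/(P₁V₁) = 0.6849.
W_a / W_b = 1.497 / 0.6849 = 2.185.

W_a / W_b ≈ 2.18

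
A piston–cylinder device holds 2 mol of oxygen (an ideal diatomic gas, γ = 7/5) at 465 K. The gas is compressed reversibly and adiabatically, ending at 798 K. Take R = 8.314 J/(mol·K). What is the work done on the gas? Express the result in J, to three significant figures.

W ≈ 13800 J

Adiabatic ⇒ Q = 0, so W_by = −ΔU = nCᵥ(T₁ − T₂).
Cᵥ = 5R/2 = 20.79 J/(mol·K).
W = (2)(20.79)(465 − 798) = -13843 J.
Work on gas = −W_by = 13843 J.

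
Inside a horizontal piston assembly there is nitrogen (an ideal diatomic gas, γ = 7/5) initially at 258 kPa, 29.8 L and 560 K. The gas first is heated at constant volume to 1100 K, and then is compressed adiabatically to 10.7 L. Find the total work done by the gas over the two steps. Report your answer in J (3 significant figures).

W_total ≈ -19100 J

Step 1 (isochoric): W = 0 (constant volume).
After step 1: P = 506.8 kPa (V unchanged).
Step 2 (adiabatic): W = (P₁V₁ − P₂V₂)/(γ−1) = (15102 − 22750)/0.4 = -19118 J.
W_total = 0 − 19118 = -19118 J.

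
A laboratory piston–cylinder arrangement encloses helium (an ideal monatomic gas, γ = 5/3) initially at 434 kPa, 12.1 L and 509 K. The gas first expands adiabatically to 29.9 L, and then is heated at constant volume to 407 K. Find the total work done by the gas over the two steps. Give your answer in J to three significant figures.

W_total ≈ 3570 J

Step 1 (adiabatic): W = (P₁V₁ − P₂V₂)/(γ−1) = (5251 − 2873)/0.667 = 3567 J.
Step 2 (isochoric): W = 0 (constant volume).
W_total = 3567 + 0 = 3567 J.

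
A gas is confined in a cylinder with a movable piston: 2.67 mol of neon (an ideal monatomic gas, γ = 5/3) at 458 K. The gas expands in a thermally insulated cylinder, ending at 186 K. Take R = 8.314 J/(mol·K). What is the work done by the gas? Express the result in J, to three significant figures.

Adiabatic ⇒ Q = 0, so W_by = −ΔU = nCᵥ(T₁ − T₂).
Cᵥ = 3R/2 = 12.47 J/(mol·K).
W = (2.67)(12.47)(458 − 186) = 9057 J.

W ≈ 9060 J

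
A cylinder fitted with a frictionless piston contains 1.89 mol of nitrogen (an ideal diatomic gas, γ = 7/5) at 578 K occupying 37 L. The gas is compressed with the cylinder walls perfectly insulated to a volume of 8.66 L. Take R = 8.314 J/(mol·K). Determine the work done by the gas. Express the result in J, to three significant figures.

Adiabatic: TV^(γ−1) = const with γ = 7/5.
T₂ = T₁ (V₁/V₂)^(γ−1) = 578 × (37/8.66)^0.4 = 578 × 1.788 = 1033 K.
W_by = nCᵥ(T₁ − T₂) = (1.89)(20.79)(578 − 1033) = -17884 J.

W ≈ -17900 J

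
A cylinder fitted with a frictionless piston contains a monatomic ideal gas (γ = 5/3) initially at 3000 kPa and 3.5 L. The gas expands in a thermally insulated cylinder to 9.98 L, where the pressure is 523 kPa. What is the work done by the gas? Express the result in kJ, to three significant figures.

W ≈ 7.92 kJ

Adiabatic: W = (P₁V₁ − P₂V₂)/(γ − 1) with γ = 5/3.
P₁V₁ = 10500 J, P₂V₂ = 5220 J.
W = (10500 − 5220) / 0.6667 = 7921 J.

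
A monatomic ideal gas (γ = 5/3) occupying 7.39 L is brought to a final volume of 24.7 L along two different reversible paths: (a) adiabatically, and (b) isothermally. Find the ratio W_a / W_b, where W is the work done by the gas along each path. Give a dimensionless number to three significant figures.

Path (a) adiabatic: W = P₁V₁(1 − (V₁/V₂)^(γ−1))/(γ−1) → W_a/(P₁V₁) = 0.829.
Path (b) isothermal: W = P₁V₁ ln(V₂/V₁) → W_b/(P₁V₁) = 1.207.
W_a / W_b = 0.829 / 1.207 = 0.687.

W_a / W_b ≈ 0.687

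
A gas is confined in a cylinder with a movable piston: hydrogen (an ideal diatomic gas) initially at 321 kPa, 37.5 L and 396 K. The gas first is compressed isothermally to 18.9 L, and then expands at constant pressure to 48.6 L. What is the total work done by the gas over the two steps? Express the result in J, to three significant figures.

Step 1 (isothermal): W = P₁V₁ ln(V₂/V₁) = (12038) ln(18.9/37.5) = -8248 J.
After step 1: P = 636.9 kPa, V = 18.9 L, T = 396 K.
Step 2 (isobaric): W = PΔV = (636.9 kPa)(48.6 − 18.9 L) = 18916 J.
W_total = -8248 + 18916 = 10668 J.

W_total ≈ 10700 J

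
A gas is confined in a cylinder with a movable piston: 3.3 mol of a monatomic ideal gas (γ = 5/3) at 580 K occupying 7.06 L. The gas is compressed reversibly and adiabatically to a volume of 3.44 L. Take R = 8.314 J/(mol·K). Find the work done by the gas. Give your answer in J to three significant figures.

Adiabatic: TV^(γ−1) = const with γ = 5/3.
T₂ = T₁ (V₁/V₂)^(γ−1) = 580 × (7.06/3.44)^0.667 = 580 × 1.615 = 936.7 K.
W_by = nCᵥ(T₁ − T₂) = (3.3)(12.47)(580 − 936.7) = -14679 J.

W ≈ -14700 J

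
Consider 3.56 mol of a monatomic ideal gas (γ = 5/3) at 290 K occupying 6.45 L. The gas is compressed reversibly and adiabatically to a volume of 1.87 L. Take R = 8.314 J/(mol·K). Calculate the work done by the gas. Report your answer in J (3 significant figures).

Adiabatic: TV^(γ−1) = const with γ = 5/3.
T₂ = T₁ (V₁/V₂)^(γ−1) = 290 × (6.45/1.87)^0.667 = 290 × 2.283 = 662 K.
W_by = nCᵥ(T₁ − T₂) = (3.56)(12.47)(290 − 662) = -16517 J.

W ≈ -16500 J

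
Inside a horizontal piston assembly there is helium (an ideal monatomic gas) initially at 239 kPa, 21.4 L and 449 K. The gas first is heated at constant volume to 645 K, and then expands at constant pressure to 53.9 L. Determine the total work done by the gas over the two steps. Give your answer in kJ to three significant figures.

W_total ≈ 11.2 kJ

Step 1 (isochoric): W = 0 (constant volume).
After step 1: P = 343.3 kPa (V unchanged).
Step 2 (isobaric): W = PΔV = (343.3 kPa)(53.9 − 21.4 L) = 11158 J.
W_total = 0 + 11158 = 11158 J.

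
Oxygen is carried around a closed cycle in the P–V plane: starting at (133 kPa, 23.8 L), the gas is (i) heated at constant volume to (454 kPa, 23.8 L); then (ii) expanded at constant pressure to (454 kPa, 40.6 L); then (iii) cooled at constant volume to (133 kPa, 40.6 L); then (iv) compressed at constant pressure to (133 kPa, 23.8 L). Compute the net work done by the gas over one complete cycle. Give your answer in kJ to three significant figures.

W_net ≈ 5.39 kJ

Constant-volume legs do no work.
W(ii) = (454)(40.6 − 23.8) = 7627 J; W(iv) = (133)(23.8 − 40.6) = -2234 J.
W_net = 7627 − 2234 = 5393 J (the clockwise enclosed area).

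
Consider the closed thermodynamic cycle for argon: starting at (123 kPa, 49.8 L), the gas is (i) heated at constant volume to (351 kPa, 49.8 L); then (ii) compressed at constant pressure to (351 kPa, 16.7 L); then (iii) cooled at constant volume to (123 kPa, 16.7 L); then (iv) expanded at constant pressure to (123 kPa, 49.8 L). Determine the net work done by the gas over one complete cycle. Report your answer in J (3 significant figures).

Constant-volume legs do no work.
W(ii) = (351)(16.7 − 49.8) = -11618 J; W(iv) = (123)(49.8 − 16.7) = 4071 J.
W_net = -11618 + 4071 = -7547 J (the counter-clockwise enclosed area).

W_net ≈ -7550 J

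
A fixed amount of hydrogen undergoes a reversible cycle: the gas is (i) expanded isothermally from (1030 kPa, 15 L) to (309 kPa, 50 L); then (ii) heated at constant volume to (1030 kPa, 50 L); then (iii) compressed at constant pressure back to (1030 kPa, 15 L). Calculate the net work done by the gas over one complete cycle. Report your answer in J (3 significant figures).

W_net ≈ -17400 J

Leg (i): W = PᵢVᵢ ln(V_f/Vᵢ) = (15450) ln(50/15) = 18601 J.
Leg (ii): W = 0.
Leg (iii): W = PΔV = (1030)(15 − 50) = -36050 J.
W_net = 18601 − 36050 = -17449 J.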